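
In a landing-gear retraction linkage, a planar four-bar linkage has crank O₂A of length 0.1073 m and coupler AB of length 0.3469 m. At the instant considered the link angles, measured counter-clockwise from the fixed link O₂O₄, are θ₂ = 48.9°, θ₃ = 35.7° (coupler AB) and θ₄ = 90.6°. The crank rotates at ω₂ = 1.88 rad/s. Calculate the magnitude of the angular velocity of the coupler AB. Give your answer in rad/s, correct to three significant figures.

ω₂ = 1.88 rad/s
Differentiating the loop-closure r₂e^{iθ₂}+r₃e^{iθ₃}=r₁+r₄e^{iθ₄} gives r₂ω₂e^{iθ₂}+r₃ω₃e^{iθ₃}=r₄ω₄e^{iθ₄}.
Eliminating the other unknown: ω₃ = r₂ω₂ sin(θ₄−θ₂) / [r₃ sin(θ₃−θ₄)].
Numerator sine = +0.66523; denominator sine = -0.81815.
Result = 0.1073·1.88·(+0.66523) / (0.3469·(-0.81815)) = -0.47282 rad/s; magnitude 0.47282 rad/s.

0.473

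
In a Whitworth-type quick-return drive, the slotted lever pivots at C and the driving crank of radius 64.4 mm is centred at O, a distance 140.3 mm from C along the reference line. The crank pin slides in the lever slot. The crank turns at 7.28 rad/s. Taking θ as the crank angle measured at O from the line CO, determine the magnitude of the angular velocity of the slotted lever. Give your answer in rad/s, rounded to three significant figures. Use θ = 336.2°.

2.24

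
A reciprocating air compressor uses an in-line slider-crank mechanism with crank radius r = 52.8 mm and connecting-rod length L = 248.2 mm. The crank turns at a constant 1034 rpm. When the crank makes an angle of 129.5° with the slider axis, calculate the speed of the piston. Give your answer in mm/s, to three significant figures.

ω = 2π·1034/60 = 108.3 rad/s
For an in-line slider-crank, x = r cosθ + √(L² − r² sin²θ), so v = −rω sinθ·[1 + r cosθ/√(L² − r² sin²θ)].
With r = 0.0528 m, L = 0.2482 m, θ = 129.5°: √(L² − r² sin²θ) = 0.24483 m.
v = −0.0528·108.3·0.77162·[1 + 0.0528·-0.63608/0.24483] = -3.8064 m/s.
|v| = 3.8064 m/s = 3806.4 mm/s.

3810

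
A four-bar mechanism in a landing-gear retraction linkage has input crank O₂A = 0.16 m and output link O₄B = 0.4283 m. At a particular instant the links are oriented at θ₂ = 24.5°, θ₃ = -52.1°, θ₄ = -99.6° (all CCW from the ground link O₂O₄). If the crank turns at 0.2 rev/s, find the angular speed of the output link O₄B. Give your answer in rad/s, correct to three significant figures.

ω₂ = 1.257 rad/s (from 0.2 rev/s).
Differentiating the loop-closure r₂e^{iθ₂}+r₃e^{iθ₃}=r₁+r₄e^{iθ₄} gives r₂ω₂e^{iθ₂}+r₃ω₃e^{iθ₃}=r₄ω₄e^{iθ₄}.
Eliminating the other unknown: ω₄ = r₂ω₂ sin(θ₂−θ₃) / [r₄ sin(θ₄−θ₃)].
Numerator sine = +0.97278; denominator sine = -0.73728.
Result = 0.16·1.257·(+0.97278) / (0.4283·(-0.73728)) = -0.61939 rad/s; magnitude 0.61939 rad/s.

0.619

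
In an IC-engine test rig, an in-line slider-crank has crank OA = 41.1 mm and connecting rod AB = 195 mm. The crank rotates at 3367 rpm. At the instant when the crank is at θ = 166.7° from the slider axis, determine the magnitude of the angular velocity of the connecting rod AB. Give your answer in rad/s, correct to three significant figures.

72.4

ω = 352.6 rad/s (converted from 3367 rpm).
The rod makes angle φ with the slider axis where L sinφ = r sinθ; differentiating, L cosφ·φ̇ = r ω cosθ.
L cosφ = √(L² − r² sin²θ) = 0.19477 m.
|ω_rod| = r ω |cosθ| / √(L² − r² sin²θ) = 0.0411·352.6·0.97318/0.19477 = 72.407 rad/s.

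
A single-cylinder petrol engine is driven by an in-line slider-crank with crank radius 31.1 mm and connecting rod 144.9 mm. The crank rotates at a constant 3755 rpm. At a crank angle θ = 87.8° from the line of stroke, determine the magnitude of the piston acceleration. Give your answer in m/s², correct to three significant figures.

869

ω = 2π·3755/60 = 393.2 rad/s
x(θ) = r cosθ + √(L² − r² sin²θ); with ω constant, a = ω²·d²x/dθ².
d²x/dθ² = −r cosθ − r²(cos2θ)/√u − r⁴ sin²2θ/(4u^{3/2}),  u = L² − r² sin²θ = 0.0200302 m².
Substituting r = 0.0311 m, L = 0.1449 m, θ = 87.8°: d²x/dθ² = +0.0056196 m.
a = ω²·d²x/dθ² = (393.2)²·(+0.0056196) = +868.92 m/s²;  |a| = 868.92 m/s².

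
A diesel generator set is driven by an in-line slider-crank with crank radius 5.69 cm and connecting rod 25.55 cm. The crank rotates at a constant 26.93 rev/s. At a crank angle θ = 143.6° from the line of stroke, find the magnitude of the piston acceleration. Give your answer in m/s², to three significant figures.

ω = 2π·26.9 = 169.2 rad/s
x(θ) = r cosθ + √(L² − r² sin²θ); with ω constant, a = ω²·d²x/dθ².
d²x/dθ² = −r cosθ − r²(cos2θ)/√u − r⁴ sin²2θ/(4u^{3/2}),  u = L² − r² sin²θ = 0.0641401 m².
Substituting r = 0.0569 m, L = 0.2555 m, θ = 143.6°: d²x/dθ² = +0.041871 m.
a = ω²·d²x/dθ² = (169.2)²·(+0.041871) = +1198.8 m/s²;  |a| = 1198.8 m/s².

1200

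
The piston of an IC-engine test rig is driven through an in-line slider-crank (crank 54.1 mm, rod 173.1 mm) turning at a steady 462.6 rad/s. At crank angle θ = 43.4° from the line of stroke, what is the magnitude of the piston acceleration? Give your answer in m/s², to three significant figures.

ω = 462.6 rad/s
x(θ) = r cosθ + √(L² − r² sin²θ); with ω constant, a = ω²·d²x/dθ².
d²x/dθ² = −r cosθ − r²(cos2θ)/√u − r⁴ sin²2θ/(4u^{3/2}),  u = L² − r² sin²θ = 0.0285819 m².
Substituting r = 0.0541 m, L = 0.1731 m, θ = 43.4°: d²x/dθ² = -0.040716 m.
a = ω²·d²x/dθ² = (462.6)²·(-0.040716) = -8713.1 m/s²;  |a| = 8713.1 m/s².

8710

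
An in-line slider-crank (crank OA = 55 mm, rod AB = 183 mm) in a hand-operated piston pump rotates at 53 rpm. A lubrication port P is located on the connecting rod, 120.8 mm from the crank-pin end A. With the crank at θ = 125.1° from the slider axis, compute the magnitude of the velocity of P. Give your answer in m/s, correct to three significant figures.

0.228

ω = 5.55 rad/s.  Crank-pin speed |V_A| = rω = 0.30526 m/s, perpendicular to OA.
Rod angle: sinφ = −(r/L) sinθ ⇒ φ = -14.235°; ω_rod = −rω cosθ/√(L²−r²sin²θ) = +0.98953 rad/s.
V_P = V_A + ω_rod × AP, with AP = 0.1208 m along the rod.
Components: V_Px = −rω sinθ − a·ω_rod·sinφ = -0.22035 m/s;  V_Py = rω cosθ + a·ω_rod·cosφ = -0.059659 m/s.
|V_P| = √(V_Px² + V_Py²) = 0.22829 m/s.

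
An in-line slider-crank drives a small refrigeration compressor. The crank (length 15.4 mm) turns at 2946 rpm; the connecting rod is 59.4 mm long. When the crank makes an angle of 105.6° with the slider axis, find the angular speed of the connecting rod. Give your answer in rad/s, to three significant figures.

22.2

ω = 308.5 rad/s (converted from 2946 rpm).
The rod makes angle φ with the slider axis where L sinφ = r sinθ; differentiating, L cosφ·φ̇ = r ω cosθ.
L cosφ = √(L² − r² sin²θ) = 0.057518 m.
|ω_rod| = r ω |cosθ| / √(L² − r² sin²θ) = 0.0154·308.5·0.26892/0.057518 = 22.213 rad/s.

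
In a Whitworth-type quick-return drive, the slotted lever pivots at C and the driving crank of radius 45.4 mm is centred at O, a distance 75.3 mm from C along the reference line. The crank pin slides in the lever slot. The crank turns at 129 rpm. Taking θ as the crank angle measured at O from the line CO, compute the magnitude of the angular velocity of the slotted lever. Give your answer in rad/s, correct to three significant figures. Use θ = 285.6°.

ω = 13.51 rad/s (from 129 rpm).
Crank pin A relative to C: A = (d + r cosθ, r sinθ); lever angle φ = atan2(r sinθ, d + r cosθ).
Differentiating tanφ: φ̇ = rω(d cosθ + r)/(d² + r² + 2dr cosθ).
d² + r² + 2dr cosθ = |CA|² = 0.00956992 m²;  d cosθ + r = +0.06565 m.
|ω_lever| = |0.0454·13.51·+0.06565| / 0.00956992 = 4.2073 rad/s.

4.21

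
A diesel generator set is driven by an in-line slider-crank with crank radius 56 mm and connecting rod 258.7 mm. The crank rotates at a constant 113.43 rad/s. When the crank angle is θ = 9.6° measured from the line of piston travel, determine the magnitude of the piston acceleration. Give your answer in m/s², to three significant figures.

ω = 113.4 rad/s
x(θ) = r cosθ + √(L² − r² sin²θ); with ω constant, a = ω²·d²x/dθ².
d²x/dθ² = −r cosθ − r²(cos2θ)/√u − r⁴ sin²2θ/(4u^{3/2}),  u = L² − r² sin²θ = 0.0668385 m².
Substituting r = 0.056 m, L = 0.2587 m, θ = 9.6°: d²x/dθ² = -0.066687 m.
a = ω²·d²x/dθ² = (113.4)²·(-0.066687) = -858.01 m/s²;  |a| = 858.01 m/s².

858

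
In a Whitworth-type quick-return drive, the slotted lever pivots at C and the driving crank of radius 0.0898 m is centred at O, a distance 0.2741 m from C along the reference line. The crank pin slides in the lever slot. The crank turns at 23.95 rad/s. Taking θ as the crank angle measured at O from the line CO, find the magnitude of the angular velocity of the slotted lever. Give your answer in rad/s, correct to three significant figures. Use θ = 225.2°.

ω = 23.95 rad/s
Crank pin A relative to C: A = (d + r cosθ, r sinθ); lever angle φ = atan2(r sinθ, d + r cosθ).
Differentiating tanφ: φ̇ = rω(d cosθ + r)/(d² + r² + 2dr cosθ).
d² + r² + 2dr cosθ = |CA|² = 0.0485069 m²;  d cosθ + r = -0.10334 m.
|ω_lever| = |0.0898·23.95·-0.10334| / 0.0485069 = 4.5819 rad/s.

4.58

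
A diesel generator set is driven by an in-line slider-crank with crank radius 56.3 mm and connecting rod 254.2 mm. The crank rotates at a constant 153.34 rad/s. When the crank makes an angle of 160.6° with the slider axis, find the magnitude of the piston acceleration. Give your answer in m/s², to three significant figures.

1020

ω = 153.3 rad/s
x(θ) = r cosθ + √(L² − r² sin²θ); with ω constant, a = ω²·d²x/dθ².
d²x/dθ² = −r cosθ − r²(cos2θ)/√u − r⁴ sin²2θ/(4u^{3/2}),  u = L² − r² sin²θ = 0.0642679 m².
Substituting r = 0.0563 m, L = 0.2542 m, θ = 160.6°: d²x/dθ² = +0.043299 m.
a = ω²·d²x/dθ² = (153.3)²·(+0.043299) = +1018.1 m/s²;  |a| = 1018.1 m/s².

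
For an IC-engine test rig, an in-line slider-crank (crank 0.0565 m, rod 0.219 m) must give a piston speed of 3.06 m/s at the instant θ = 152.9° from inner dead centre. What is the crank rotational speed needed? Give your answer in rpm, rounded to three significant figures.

1480

For an in-line slider-crank, |v_piston| = rω|sinθ|·[1 + r cosθ/√(L² − r² sin²θ)].
With r = 0.0565 m, L = 0.219 m, θ = 152.9°: the bracketed kinematic factor |dx/dθ| = 0.019786 m.
ω = v/|dx/dθ| = 3.06/0.019786 = 154.66 rad/s.
N = 60ω/(2π) = 1476.9 rpm.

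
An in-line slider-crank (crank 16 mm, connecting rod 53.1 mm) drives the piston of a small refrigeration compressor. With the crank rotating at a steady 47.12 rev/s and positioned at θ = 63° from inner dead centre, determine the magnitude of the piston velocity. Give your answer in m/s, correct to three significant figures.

4.82

ω = 2π·47.1 = 296.1 rad/s
For an in-line slider-crank, x = r cosθ + √(L² − r² sin²θ), so v = −rω sinθ·[1 + r cosθ/√(L² − r² sin²θ)].
With r = 0.016 m, L = 0.0531 m, θ = 63°: √(L² − r² sin²θ) = 0.05115 m.
v = −0.016·296.1·0.89101·[1 + 0.016·0.45399/0.05115] = -4.8201 m/s.
|v| = 4.8201 m/s.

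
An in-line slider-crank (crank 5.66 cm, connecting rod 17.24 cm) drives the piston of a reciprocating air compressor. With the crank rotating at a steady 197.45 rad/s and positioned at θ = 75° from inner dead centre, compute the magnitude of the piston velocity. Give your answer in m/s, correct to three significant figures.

ω = 197.4 rad/s
For an in-line slider-crank, x = r cosθ + √(L² − r² sin²θ), so v = −rω sinθ·[1 + r cosθ/√(L² − r² sin²θ)].
With r = 0.0566 m, L = 0.1724 m, θ = 75°: √(L² − r² sin²θ) = 0.1635 m.
v = −0.0566·197.4·0.96593·[1 + 0.0566·0.25882/0.1635] = -11.762 m/s.
|v| = 11.762 m/s.

11.8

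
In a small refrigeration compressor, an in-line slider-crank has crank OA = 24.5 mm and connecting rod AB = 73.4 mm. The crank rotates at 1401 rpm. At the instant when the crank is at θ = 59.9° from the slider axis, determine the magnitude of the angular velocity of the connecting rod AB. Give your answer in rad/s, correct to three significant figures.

25.7

ω = 146.7 rad/s (converted from 1401 rpm).
The rod makes angle φ with the slider axis where L sinφ = r sinθ; differentiating, L cosφ·φ̇ = r ω cosθ.
L cosφ = √(L² − r² sin²θ) = 0.070273 m.
|ω_rod| = r ω |cosθ| / √(L² − r² sin²θ) = 0.0245·146.7·0.50151/0.070273 = 25.652 rad/s.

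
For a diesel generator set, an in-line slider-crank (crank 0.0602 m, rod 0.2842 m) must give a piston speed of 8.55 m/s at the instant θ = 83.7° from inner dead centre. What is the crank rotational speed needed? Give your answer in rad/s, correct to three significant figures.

For an in-line slider-crank, |v_piston| = rω|sinθ|·[1 + r cosθ/√(L² − r² sin²θ)].
With r = 0.0602 m, L = 0.2842 m, θ = 83.7°: the bracketed kinematic factor |dx/dθ| = 0.061259 m.
ω = v/|dx/dθ| = 8.55/0.061259 = 139.57 rad/s.

140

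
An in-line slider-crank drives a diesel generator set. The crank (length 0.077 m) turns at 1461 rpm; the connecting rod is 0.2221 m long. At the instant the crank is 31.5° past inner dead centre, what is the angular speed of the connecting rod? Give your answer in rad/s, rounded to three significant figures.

ω = 153 rad/s (converted from 1461 rpm).
The rod makes angle φ with the slider axis where L sinφ = r sinθ; differentiating, L cosφ·φ̇ = r ω cosθ.
L cosφ = √(L² − r² sin²θ) = 0.21843 m.
|ω_rod| = r ω |cosθ| / √(L² − r² sin²θ) = 0.077·153·0.85264/0.21843 = 45.987 rad/s.

46.0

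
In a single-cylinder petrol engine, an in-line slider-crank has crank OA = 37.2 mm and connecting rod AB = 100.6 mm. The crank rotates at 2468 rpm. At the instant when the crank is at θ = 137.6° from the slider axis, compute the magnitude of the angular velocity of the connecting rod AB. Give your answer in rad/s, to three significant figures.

ω = 258.4 rad/s (converted from 2468 rpm).
The rod makes angle φ with the slider axis where L sinφ = r sinθ; differentiating, L cosφ·φ̇ = r ω cosθ.
L cosφ = √(L² − r² sin²θ) = 0.097423 m.
|ω_rod| = r ω |cosθ| / √(L² − r² sin²θ) = 0.0372·258.4·0.73846/0.097423 = 72.875 rad/s.

72.9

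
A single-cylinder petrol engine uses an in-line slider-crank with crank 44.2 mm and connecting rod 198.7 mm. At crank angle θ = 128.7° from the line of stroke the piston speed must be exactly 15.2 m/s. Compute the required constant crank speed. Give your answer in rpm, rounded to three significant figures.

4900

For an in-line slider-crank, |v_piston| = rω|sinθ|·[1 + r cosθ/√(L² − r² sin²θ)].
With r = 0.0442 m, L = 0.1987 m, θ = 128.7°: the bracketed kinematic factor |dx/dθ| = 0.029623 m.
ω = v/|dx/dθ| = 15.2/0.029623 = 513.11 rad/s.
N = 60ω/(2π) = 4899.8 rpm.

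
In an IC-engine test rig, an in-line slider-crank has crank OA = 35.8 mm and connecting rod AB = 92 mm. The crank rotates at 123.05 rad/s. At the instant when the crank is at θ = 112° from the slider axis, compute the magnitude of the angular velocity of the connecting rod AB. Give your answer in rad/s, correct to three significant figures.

19.2

ω = 123 rad/s
The rod makes angle φ with the slider axis where L sinφ = r sinθ; differentiating, L cosφ·φ̇ = r ω cosθ.
L cosφ = √(L² − r² sin²θ) = 0.085803 m.
|ω_rod| = r ω |cosθ| / √(L² − r² sin²θ) = 0.0358·123·0.37461/0.085803 = 19.233 rad/s.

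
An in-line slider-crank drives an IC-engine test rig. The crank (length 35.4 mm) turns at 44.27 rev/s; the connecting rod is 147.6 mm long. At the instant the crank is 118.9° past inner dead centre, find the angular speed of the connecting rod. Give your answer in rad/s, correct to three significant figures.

33.0

ω = 278.2 rad/s (converted from 44.27 rev/s).
The rod makes angle φ with the slider axis where L sinφ = r sinθ; differentiating, L cosφ·φ̇ = r ω cosθ.
L cosφ = √(L² − r² sin²θ) = 0.14431 m.
|ω_rod| = r ω |cosθ| / √(L² − r² sin²θ) = 0.0354·278.2·0.48328/0.14431 = 32.976 rad/s.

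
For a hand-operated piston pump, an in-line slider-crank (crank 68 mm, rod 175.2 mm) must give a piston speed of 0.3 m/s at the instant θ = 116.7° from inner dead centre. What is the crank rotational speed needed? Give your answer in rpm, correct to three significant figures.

57.9

For an in-line slider-crank, |v_piston| = rω|sinθ|·[1 + r cosθ/√(L² − r² sin²θ)].
With r = 0.068 m, L = 0.1752 m, θ = 116.7°: the bracketed kinematic factor |dx/dθ| = 0.049454 m.
ω = v/|dx/dθ| = 0.3/0.049454 = 6.0662 rad/s.
N = 60ω/(2π) = 57.928 rpm.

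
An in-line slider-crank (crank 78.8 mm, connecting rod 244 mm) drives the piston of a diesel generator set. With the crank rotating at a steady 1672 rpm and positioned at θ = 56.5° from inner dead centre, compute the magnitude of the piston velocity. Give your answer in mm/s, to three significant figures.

ω = 2π·1672/60 = 175.1 rad/s
For an in-line slider-crank, x = r cosθ + √(L² − r² sin²θ), so v = −rω sinθ·[1 + r cosθ/√(L² − r² sin²θ)].
With r = 0.0788 m, L = 0.244 m, θ = 56.5°: √(L² − r² sin²θ) = 0.23499 m.
v = −0.0788·175.1·0.83389·[1 + 0.0788·0.55194/0.23499] = -13.635 m/s.
|v| = 13.635 m/s = 13635 mm/s.

13600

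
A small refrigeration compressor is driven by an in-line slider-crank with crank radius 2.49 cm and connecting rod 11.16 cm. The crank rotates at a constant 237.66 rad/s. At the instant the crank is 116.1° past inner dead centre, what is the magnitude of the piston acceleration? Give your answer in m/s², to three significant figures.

ω = 237.7 rad/s
x(θ) = r cosθ + √(L² − r² sin²θ); with ω constant, a = ω²·d²x/dθ².
d²x/dθ² = −r cosθ − r²(cos2θ)/√u − r⁴ sin²2θ/(4u^{3/2}),  u = L² − r² sin²θ = 0.0119546 m².
Substituting r = 0.0249 m, L = 0.1116 m, θ = 116.1°: d²x/dθ² = +0.014384 m.
a = ω²·d²x/dθ² = (237.7)²·(+0.014384) = +812.45 m/s²;  |a| = 812.45 m/s².

812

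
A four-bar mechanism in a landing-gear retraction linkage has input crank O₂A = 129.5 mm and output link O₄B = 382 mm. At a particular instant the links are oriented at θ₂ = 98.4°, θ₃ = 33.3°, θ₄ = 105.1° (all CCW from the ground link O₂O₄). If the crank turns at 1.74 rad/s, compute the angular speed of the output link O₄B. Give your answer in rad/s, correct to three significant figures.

ω₂ = 1.74 rad/s
Differentiating the loop-closure r₂e^{iθ₂}+r₃e^{iθ₃}=r₁+r₄e^{iθ₄} gives r₂ω₂e^{iθ₂}+r₃ω₃e^{iθ₃}=r₄ω₄e^{iθ₄}.
Eliminating the other unknown: ω₄ = r₂ω₂ sin(θ₂−θ₃) / [r₄ sin(θ₄−θ₃)].
Numerator sine = +0.90704; denominator sine = +0.94997.
Result = 0.1295·1.74·(+0.90704) / (0.382·(+0.94997)) = +0.56321 rad/s; magnitude 0.56321 rad/s.

0.563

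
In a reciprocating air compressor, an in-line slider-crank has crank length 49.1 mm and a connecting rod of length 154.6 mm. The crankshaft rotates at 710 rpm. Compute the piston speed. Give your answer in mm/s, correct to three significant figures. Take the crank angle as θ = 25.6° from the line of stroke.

ω = 2π·710/60 = 74.35 rad/s
For an in-line slider-crank, x = r cosθ + √(L² − r² sin²θ), so v = −rω sinθ·[1 + r cosθ/√(L² − r² sin²θ)].
With r = 0.0491 m, L = 0.1546 m, θ = 25.6°: √(L² − r² sin²θ) = 0.15314 m.
v = −0.0491·74.35·0.43209·[1 + 0.0491·0.90183/0.15314] = -2.0335 m/s.
|v| = 2.0335 m/s = 2033.5 mm/s.

2030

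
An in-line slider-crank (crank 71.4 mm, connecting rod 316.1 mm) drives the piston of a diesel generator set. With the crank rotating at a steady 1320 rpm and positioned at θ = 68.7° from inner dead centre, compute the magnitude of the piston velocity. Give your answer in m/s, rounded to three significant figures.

ω = 2π·1320/60 = 138.2 rad/s
For an in-line slider-crank, x = r cosθ + √(L² − r² sin²θ), so v = −rω sinθ·[1 + r cosθ/√(L² − r² sin²θ)].
With r = 0.0714 m, L = 0.3161 m, θ = 68.7°: √(L² − r² sin²θ) = 0.30902 m.
v = −0.0714·138.2·0.93169·[1 + 0.0714·0.36325/0.30902] = -9.9672 m/s.
|v| = 9.9672 m/s.

9.97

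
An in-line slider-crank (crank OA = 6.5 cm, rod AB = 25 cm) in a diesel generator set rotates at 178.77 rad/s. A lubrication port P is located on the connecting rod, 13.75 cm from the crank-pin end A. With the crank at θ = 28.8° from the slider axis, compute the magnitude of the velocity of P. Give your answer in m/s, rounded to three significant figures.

ω = 178.8 rad/s.  Crank-pin speed |V_A| = rω = 11.62 m/s, perpendicular to OA.
Rod angle: sinφ = −(r/L) sinθ ⇒ φ = -7.196°; ω_rod = −rω cosθ/√(L²−r²sin²θ) = -41.054 rad/s.
V_P = V_A + ω_rod × AP, with AP = 0.1375 m along the rod.
Components: V_Px = −rω sinθ − a·ω_rod·sinφ = -6.3051 m/s;  V_Py = rω cosθ + a·ω_rod·cosφ = +4.5822 m/s.
|V_P| = √(V_Px² + V_Py²) = 7.7943 m/s.

7.79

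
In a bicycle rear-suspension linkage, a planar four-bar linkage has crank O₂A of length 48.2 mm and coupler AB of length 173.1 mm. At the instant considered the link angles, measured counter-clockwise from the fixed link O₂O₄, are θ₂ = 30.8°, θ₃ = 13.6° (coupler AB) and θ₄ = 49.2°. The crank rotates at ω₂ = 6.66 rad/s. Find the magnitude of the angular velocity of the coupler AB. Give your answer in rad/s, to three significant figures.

ω₂ = 6.66 rad/s
Differentiating the loop-closure r₂e^{iθ₂}+r₃e^{iθ₃}=r₁+r₄e^{iθ₄} gives r₂ω₂e^{iθ₂}+r₃ω₃e^{iθ₃}=r₄ω₄e^{iθ₄}.
Eliminating the other unknown: ω₃ = r₂ω₂ sin(θ₄−θ₂) / [r₃ sin(θ₃−θ₄)].
Numerator sine = +0.31565; denominator sine = -0.58212.
Result = 0.0482·6.66·(+0.31565) / (0.1731·(-0.58212)) = -1.0056 rad/s; magnitude 1.0056 rad/s.

1.01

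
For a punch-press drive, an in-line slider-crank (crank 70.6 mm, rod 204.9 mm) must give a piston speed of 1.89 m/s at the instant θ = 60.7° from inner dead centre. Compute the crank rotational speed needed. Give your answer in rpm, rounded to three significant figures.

For an in-line slider-crank, |v_piston| = rω|sinθ|·[1 + r cosθ/√(L² − r² sin²θ)].
With r = 0.0706 m, L = 0.2049 m, θ = 60.7°: the bracketed kinematic factor |dx/dθ| = 0.072453 m.
ω = v/|dx/dθ| = 1.89/0.072453 = 26.086 rad/s.
N = 60ω/(2π) = 249.1 rpm.

249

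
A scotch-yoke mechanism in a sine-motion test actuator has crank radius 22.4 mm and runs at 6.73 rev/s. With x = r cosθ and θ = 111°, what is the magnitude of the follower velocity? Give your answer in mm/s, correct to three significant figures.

ω = 42.29 rad/s (from 6.73 rev/s).
x = r cosθ ⇒ ẋ = −rω sinθ.
|v| = rω|sinθ| = 0.0224·42.29·|sin 111°| = 0.88429 m/s = 884.29 mm/s.

884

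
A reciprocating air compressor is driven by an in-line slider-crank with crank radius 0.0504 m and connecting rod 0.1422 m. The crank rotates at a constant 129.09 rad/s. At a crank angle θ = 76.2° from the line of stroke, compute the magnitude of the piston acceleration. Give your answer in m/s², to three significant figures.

78.2

ω = 129.1 rad/s
x(θ) = r cosθ + √(L² − r² sin²θ); with ω constant, a = ω²·d²x/dθ².
d²x/dθ² = −r cosθ − r²(cos2θ)/√u − r⁴ sin²2θ/(4u^{3/2}),  u = L² − r² sin²θ = 0.0178252 m².
Substituting r = 0.0504 m, L = 0.1422 m, θ = 76.2°: d²x/dθ² = +0.0046932 m.
a = ω²·d²x/dθ² = (129.1)²·(+0.0046932) = +78.208 m/s²;  |a| = 78.208 m/s².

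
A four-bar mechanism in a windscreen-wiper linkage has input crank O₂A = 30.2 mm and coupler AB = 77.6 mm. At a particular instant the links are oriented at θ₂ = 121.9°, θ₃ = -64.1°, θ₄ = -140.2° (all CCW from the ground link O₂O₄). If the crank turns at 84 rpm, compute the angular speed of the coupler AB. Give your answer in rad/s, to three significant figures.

ω₂ = 8.796 rad/s (from 84 rpm).
Differentiating the loop-closure r₂e^{iθ₂}+r₃e^{iθ₃}=r₁+r₄e^{iθ₄} gives r₂ω₂e^{iθ₂}+r₃ω₃e^{iθ₃}=r₄ω₄e^{iθ₄}.
Eliminating the other unknown: ω₃ = r₂ω₂ sin(θ₄−θ₂) / [r₃ sin(θ₃−θ₄)].
Numerator sine = +0.99051; denominator sine = +0.97072.
Result = 0.0302·8.796·(+0.99051) / (0.0776·(+0.97072)) = +3.4932 rad/s; magnitude 3.4932 rad/s.

3.49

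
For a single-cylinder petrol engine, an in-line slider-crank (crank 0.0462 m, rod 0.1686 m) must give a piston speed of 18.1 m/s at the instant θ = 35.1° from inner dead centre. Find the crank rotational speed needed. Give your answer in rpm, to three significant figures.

For an in-line slider-crank, |v_piston| = rω|sinθ|·[1 + r cosθ/√(L² − r² sin²θ)].
With r = 0.0462 m, L = 0.1686 m, θ = 35.1°: the bracketed kinematic factor |dx/dθ| = 0.032596 m.
ω = v/|dx/dθ| = 18.1/0.032596 = 555.28 rad/s.
N = 60ω/(2π) = 5302.5 rpm.

5300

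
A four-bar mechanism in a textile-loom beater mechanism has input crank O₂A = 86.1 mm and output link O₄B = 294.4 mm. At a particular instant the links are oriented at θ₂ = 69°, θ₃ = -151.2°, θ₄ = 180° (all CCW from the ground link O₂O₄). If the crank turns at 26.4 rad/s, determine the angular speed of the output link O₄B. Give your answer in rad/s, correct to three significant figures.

10.3

ω₂ = 26.4 rad/s
Differentiating the loop-closure r₂e^{iθ₂}+r₃e^{iθ₃}=r₁+r₄e^{iθ₄} gives r₂ω₂e^{iθ₂}+r₃ω₃e^{iθ₃}=r₄ω₄e^{iθ₄}.
Eliminating the other unknown: ω₄ = r₂ω₂ sin(θ₂−θ₃) / [r₄ sin(θ₄−θ₃)].
Numerator sine = -0.64546; denominator sine = -0.48175.
Result = 0.0861·26.4·(-0.64546) / (0.2944·(-0.48175)) = +10.345 rad/s; magnitude 10.345 rad/s.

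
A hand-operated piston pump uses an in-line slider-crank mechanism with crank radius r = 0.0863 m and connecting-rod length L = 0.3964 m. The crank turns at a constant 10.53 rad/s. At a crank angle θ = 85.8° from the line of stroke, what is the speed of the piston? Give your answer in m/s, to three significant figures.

0.921

ω = 10.53 rad/s
For an in-line slider-crank, x = r cosθ + √(L² − r² sin²θ), so v = −rω sinθ·[1 + r cosθ/√(L² − r² sin²θ)].
With r = 0.0863 m, L = 0.3964 m, θ = 85.8°: √(L² − r² sin²θ) = 0.38694 m.
v = −0.0863·10.53·0.99731·[1 + 0.0863·0.07324/0.38694] = -0.9211 m/s.
|v| = 0.9211 m/s.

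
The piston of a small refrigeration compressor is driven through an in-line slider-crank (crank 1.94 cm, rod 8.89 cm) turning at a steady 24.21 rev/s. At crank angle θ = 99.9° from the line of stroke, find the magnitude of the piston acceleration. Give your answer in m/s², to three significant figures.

171

ω = 2π·24.2 = 152.1 rad/s
x(θ) = r cosθ + √(L² − r² sin²θ); with ω constant, a = ω²·d²x/dθ².
d²x/dθ² = −r cosθ − r²(cos2θ)/√u − r⁴ sin²2θ/(4u^{3/2}),  u = L² − r² sin²θ = 0.00753798 m².
Substituting r = 0.0194 m, L = 0.0889 m, θ = 99.9°: d²x/dθ² = +0.0074078 m.
a = ω²·d²x/dθ² = (152.1)²·(+0.0074078) = +171.41 m/s²;  |a| = 171.41 m/s².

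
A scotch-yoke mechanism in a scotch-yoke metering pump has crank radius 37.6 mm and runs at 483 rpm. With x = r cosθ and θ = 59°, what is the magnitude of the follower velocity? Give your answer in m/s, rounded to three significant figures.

ω = 50.58 rad/s (from 483 rpm).
x = r cosθ ⇒ ẋ = −rω sinθ.
|v| = rω|sinθ| = 0.0376·50.58·|sin 59°| = 1.6302 m/s.

1.63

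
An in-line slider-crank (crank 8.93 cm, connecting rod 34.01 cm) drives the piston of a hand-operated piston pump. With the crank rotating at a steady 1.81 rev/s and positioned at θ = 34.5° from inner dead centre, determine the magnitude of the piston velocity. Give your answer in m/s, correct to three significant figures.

0.701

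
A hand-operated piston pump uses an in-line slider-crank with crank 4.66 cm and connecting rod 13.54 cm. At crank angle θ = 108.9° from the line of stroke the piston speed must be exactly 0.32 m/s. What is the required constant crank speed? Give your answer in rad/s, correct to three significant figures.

8.23

For an in-line slider-crank, |v_piston| = rω|sinθ|·[1 + r cosθ/√(L² − r² sin²θ)].
With r = 0.0466 m, L = 0.1354 m, θ = 108.9°: the bracketed kinematic factor |dx/dθ| = 0.038889 m.
ω = v/|dx/dθ| = 0.32/0.038889 = 8.2285 rad/s.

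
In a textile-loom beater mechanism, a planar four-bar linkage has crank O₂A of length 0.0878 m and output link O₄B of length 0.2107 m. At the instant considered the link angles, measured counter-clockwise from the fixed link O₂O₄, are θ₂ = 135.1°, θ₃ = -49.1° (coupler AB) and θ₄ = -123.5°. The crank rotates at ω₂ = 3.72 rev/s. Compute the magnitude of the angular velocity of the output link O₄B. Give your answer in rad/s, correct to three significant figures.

ω₂ = 23.37 rad/s (from 3.72 rev/s).
Differentiating the loop-closure r₂e^{iθ₂}+r₃e^{iθ₃}=r₁+r₄e^{iθ₄} gives r₂ω₂e^{iθ₂}+r₃ω₃e^{iθ₃}=r₄ω₄e^{iθ₄}.
Eliminating the other unknown: ω₄ = r₂ω₂ sin(θ₂−θ₃) / [r₄ sin(θ₄−θ₃)].
Numerator sine = -0.07324; denominator sine = -0.96316.
Result = 0.0878·23.37·(-0.07324) / (0.2107·(-0.96316)) = +0.74061 rad/s; magnitude 0.74061 rad/s.

0.741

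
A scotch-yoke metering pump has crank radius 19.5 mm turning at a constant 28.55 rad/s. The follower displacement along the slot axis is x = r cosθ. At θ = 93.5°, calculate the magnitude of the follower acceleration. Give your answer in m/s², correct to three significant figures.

0.970

ω = 28.55 rad/s
x = r cosθ ⇒ ẍ = −rω² cosθ (ω constant).
|a| = rω²|cosθ| = 0.0195·(28.55)²·|cos 93.5°| = 0.97034 m/s².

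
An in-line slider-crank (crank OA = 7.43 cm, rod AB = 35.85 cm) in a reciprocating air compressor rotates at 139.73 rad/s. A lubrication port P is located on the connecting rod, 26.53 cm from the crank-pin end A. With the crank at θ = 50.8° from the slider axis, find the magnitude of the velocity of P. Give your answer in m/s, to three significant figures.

9.00

ω = 139.7 rad/s.  Crank-pin speed |V_A| = rω = 10.382 m/s, perpendicular to OA.
Rod angle: sinφ = −(r/L) sinθ ⇒ φ = -9.242°; ω_rod = −rω cosθ/√(L²−r²sin²θ) = -18.544 rad/s.
V_P = V_A + ω_rod × AP, with AP = 0.2653 m along the rod.
Components: V_Px = −rω sinθ − a·ω_rod·sinφ = -8.8356 m/s;  V_Py = rω cosθ + a·ω_rod·cosφ = +1.7059 m/s.
|V_P| = √(V_Px² + V_Py²) = 8.9987 m/s.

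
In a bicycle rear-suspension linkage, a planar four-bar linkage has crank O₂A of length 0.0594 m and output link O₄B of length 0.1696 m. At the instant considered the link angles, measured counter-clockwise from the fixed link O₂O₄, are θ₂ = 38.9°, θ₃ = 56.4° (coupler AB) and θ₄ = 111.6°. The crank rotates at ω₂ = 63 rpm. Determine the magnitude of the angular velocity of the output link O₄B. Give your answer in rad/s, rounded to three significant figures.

ω₂ = 6.597 rad/s (from 63 rpm).
Differentiating the loop-closure r₂e^{iθ₂}+r₃e^{iθ₃}=r₁+r₄e^{iθ₄} gives r₂ω₂e^{iθ₂}+r₃ω₃e^{iθ₃}=r₄ω₄e^{iθ₄}.
Eliminating the other unknown: ω₄ = r₂ω₂ sin(θ₂−θ₃) / [r₄ sin(θ₄−θ₃)].
Numerator sine = -0.30071; denominator sine = +0.82115.
Result = 0.0594·6.597·(-0.30071) / (0.1696·(+0.82115)) = -0.84615 rad/s; magnitude 0.84615 rad/s.

0.846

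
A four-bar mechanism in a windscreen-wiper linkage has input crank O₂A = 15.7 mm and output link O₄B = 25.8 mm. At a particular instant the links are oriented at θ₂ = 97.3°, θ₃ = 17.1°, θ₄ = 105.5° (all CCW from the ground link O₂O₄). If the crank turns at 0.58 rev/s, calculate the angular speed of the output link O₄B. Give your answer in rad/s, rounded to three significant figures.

2.19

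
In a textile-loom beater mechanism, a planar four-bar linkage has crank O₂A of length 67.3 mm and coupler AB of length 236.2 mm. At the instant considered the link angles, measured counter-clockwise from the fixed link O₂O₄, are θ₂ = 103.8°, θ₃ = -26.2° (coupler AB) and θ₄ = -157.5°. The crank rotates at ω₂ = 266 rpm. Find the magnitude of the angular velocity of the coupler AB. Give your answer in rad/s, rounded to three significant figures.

ω₂ = 27.86 rad/s (from 266 rpm).
Differentiating the loop-closure r₂e^{iθ₂}+r₃e^{iθ₃}=r₁+r₄e^{iθ₄} gives r₂ω₂e^{iθ₂}+r₃ω₃e^{iθ₃}=r₄ω₄e^{iθ₄}.
Eliminating the other unknown: ω₃ = r₂ω₂ sin(θ₄−θ₂) / [r₃ sin(θ₃−θ₄)].
Numerator sine = +0.98849; denominator sine = +0.75126.
Result = 0.0673·27.86·(+0.98849) / (0.2362·(+0.75126)) = +10.443 rad/s; magnitude 10.443 rad/s.

10.4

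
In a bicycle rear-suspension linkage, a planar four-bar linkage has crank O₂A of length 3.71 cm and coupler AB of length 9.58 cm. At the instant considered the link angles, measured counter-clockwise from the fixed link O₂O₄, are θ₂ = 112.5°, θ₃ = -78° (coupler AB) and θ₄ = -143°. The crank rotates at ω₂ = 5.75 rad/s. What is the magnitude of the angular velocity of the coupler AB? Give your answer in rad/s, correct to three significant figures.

2.38

ω₂ = 5.75 rad/s
Differentiating the loop-closure r₂e^{iθ₂}+r₃e^{iθ₃}=r₁+r₄e^{iθ₄} gives r₂ω₂e^{iθ₂}+r₃ω₃e^{iθ₃}=r₄ω₄e^{iθ₄}.
Eliminating the other unknown: ω₃ = r₂ω₂ sin(θ₄−θ₂) / [r₃ sin(θ₃−θ₄)].
Numerator sine = +0.96815; denominator sine = +0.90631.
Result = 0.0371·5.75·(+0.96815) / (0.0958·(+0.90631)) = +2.3787 rad/s; magnitude 2.3787 rad/s.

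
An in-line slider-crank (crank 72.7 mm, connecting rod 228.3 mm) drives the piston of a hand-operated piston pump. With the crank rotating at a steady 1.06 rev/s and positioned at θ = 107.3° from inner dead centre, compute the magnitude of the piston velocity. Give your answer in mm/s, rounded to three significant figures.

416

ω = 2π·1.06 = 6.66 rad/s
For an in-line slider-crank, x = r cosθ + √(L² − r² sin²θ), so v = −rω sinθ·[1 + r cosθ/√(L² − r² sin²θ)].
With r = 0.0727 m, L = 0.2283 m, θ = 107.3°: √(L² − r² sin²θ) = 0.21749 m.
v = −0.0727·6.66·0.95476·[1 + 0.0727·-0.29737/0.21749] = -0.41634 m/s.
|v| = 0.41634 m/s = 416.34 mm/s.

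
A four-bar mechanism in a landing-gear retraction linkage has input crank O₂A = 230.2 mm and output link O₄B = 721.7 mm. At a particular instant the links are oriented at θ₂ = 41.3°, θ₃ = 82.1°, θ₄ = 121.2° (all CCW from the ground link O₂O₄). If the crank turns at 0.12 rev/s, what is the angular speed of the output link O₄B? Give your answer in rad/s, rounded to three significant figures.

0.249

ω₂ = 0.754 rad/s (from 0.12 rev/s).
Differentiating the loop-closure r₂e^{iθ₂}+r₃e^{iθ₃}=r₁+r₄e^{iθ₄} gives r₂ω₂e^{iθ₂}+r₃ω₃e^{iθ₃}=r₄ω₄e^{iθ₄}.
Eliminating the other unknown: ω₄ = r₂ω₂ sin(θ₂−θ₃) / [r₄ sin(θ₄−θ₃)].
Numerator sine = -0.65342; denominator sine = +0.63068.
Result = 0.2302·0.754·(-0.65342) / (0.7217·(+0.63068)) = -0.24917 rad/s; magnitude 0.24917 rad/s.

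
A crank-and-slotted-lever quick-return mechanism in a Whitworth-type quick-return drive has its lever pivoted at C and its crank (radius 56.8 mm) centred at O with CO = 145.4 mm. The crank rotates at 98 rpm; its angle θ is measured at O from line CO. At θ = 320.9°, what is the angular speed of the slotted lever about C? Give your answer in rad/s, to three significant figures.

2.66

ω = 10.26 rad/s (from 98 rpm).
Crank pin A relative to C: A = (d + r cosθ, r sinθ); lever angle φ = atan2(r sinθ, d + r cosθ).
Differentiating tanφ: φ̇ = rω(d cosθ + r)/(d² + r² + 2dr cosθ).
d² + r² + 2dr cosθ = |CA|² = 0.0371857 m²;  d cosθ + r = +0.16964 m.
|ω_lever| = |0.0568·10.26·+0.16964| / 0.0371857 = 2.6592 rad/s.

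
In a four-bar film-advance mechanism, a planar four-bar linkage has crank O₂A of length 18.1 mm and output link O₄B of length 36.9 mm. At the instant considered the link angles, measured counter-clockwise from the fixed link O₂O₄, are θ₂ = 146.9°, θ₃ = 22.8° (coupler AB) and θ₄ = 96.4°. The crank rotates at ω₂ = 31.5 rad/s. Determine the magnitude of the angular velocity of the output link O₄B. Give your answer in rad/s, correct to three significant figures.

13.3

ω₂ = 31.5 rad/s
Differentiating the loop-closure r₂e^{iθ₂}+r₃e^{iθ₃}=r₁+r₄e^{iθ₄} gives r₂ω₂e^{iθ₂}+r₃ω₃e^{iθ₃}=r₄ω₄e^{iθ₄}.
Eliminating the other unknown: ω₄ = r₂ω₂ sin(θ₂−θ₃) / [r₄ sin(θ₄−θ₃)].
Numerator sine = +0.82806; denominator sine = +0.95931.
Result = 0.0181·31.5·(+0.82806) / (0.0369·(+0.95931)) = +13.337 rad/s; magnitude 13.337 rad/s.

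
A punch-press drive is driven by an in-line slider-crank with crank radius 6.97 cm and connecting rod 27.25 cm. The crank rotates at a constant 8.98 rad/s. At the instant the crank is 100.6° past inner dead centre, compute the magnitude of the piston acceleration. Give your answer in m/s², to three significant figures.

ω = 8.98 rad/s
x(θ) = r cosθ + √(L² − r² sin²θ); with ω constant, a = ω²·d²x/dθ².
d²x/dθ² = −r cosθ − r²(cos2θ)/√u − r⁴ sin²2θ/(4u^{3/2}),  u = L² − r² sin²θ = 0.0695625 m².
Substituting r = 0.0697 m, L = 0.2725 m, θ = 100.6°: d²x/dθ² = +0.029952 m.
a = ω²·d²x/dθ² = (8.98)²·(+0.029952) = +2.4154 m/s²;  |a| = 2.4154 m/s².

2.42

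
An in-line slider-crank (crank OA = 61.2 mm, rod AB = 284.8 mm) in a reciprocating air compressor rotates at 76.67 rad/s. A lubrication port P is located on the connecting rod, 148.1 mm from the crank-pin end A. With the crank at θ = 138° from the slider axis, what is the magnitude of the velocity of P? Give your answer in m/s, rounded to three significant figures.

3.33

ω = 76.67 rad/s.  Crank-pin speed |V_A| = rω = 4.6922 m/s, perpendicular to OA.
Rod angle: sinφ = −(r/L) sinθ ⇒ φ = -8.267°; ω_rod = −rω cosθ/√(L²−r²sin²θ) = +12.372 rad/s.
V_P = V_A + ω_rod × AP, with AP = 0.1481 m along the rod.
Components: V_Px = −rω sinθ − a·ω_rod·sinφ = -2.8762 m/s;  V_Py = rω cosθ + a·ω_rod·cosφ = -1.6737 m/s.
|V_P| = √(V_Px² + V_Py²) = 3.3278 m/s.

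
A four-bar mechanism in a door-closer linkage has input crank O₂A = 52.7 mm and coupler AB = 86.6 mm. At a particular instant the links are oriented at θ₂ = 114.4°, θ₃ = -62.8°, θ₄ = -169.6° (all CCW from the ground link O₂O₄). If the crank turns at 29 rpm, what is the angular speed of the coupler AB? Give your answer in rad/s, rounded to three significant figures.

ω₂ = 3.037 rad/s (from 29 rpm).
Differentiating the loop-closure r₂e^{iθ₂}+r₃e^{iθ₃}=r₁+r₄e^{iθ₄} gives r₂ω₂e^{iθ₂}+r₃ω₃e^{iθ₃}=r₄ω₄e^{iθ₄}.
Eliminating the other unknown: ω₃ = r₂ω₂ sin(θ₄−θ₂) / [r₃ sin(θ₃−θ₄)].
Numerator sine = +0.97030; denominator sine = +0.95732.
Result = 0.0527·3.037·(+0.97030) / (0.0866·(+0.95732)) = +1.8731 rad/s; magnitude 1.8731 rad/s.

1.87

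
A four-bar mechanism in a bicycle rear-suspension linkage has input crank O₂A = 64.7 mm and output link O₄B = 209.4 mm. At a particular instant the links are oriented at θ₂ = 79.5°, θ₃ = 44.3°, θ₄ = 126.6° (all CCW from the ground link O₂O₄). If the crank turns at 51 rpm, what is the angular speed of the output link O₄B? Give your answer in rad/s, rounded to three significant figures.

0.960

ω₂ = 5.341 rad/s (from 51 rpm).
Differentiating the loop-closure r₂e^{iθ₂}+r₃e^{iθ₃}=r₁+r₄e^{iθ₄} gives r₂ω₂e^{iθ₂}+r₃ω₃e^{iθ₃}=r₄ω₄e^{iθ₄}.
Eliminating the other unknown: ω₄ = r₂ω₂ sin(θ₂−θ₃) / [r₄ sin(θ₄−θ₃)].
Numerator sine = +0.57643; denominator sine = +0.99098.
Result = 0.0647·5.341·(+0.57643) / (0.2094·(+0.99098)) = +0.95986 rad/s; magnitude 0.95986 rad/s.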